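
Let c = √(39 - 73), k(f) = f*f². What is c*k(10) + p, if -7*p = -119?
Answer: 17 + 1000*I*√34 ≈ 17.0 + 5831.0*I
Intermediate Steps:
p = 17 (p = -⅐*(-119) = 17)
k(f) = f³
c = I*√34 (c = √(-34) = I*√34 ≈ 5.8309*I)
c*k(10) + p = (I*√34)*10³ + 17 = (I*√34)*1000 + 17 = 1000*I*√34 + 17 = 17 + 1000*I*√34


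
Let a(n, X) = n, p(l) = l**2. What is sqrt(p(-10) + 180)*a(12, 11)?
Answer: 24*sqrt(70) ≈ 200.80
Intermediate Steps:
sqrt(p(-10) + 180)*a(12, 11) = sqrt((-10)**2 + 180)*12 = sqrt(100 + 180)*12 = sqrt(280)*12 = (2*sqrt(70))*12 = 24*sqrt(70)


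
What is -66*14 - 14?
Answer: -938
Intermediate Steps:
-66*14 - 14 = -11*84 - 14 = -924 - 14 = -938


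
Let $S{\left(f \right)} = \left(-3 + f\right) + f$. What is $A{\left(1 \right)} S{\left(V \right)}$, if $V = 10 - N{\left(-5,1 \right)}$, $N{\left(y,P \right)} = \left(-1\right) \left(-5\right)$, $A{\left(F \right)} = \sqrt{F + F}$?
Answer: $7 \sqrt{2} \approx 9.8995$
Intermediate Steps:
$A{\left(F \right)} = \sqrt{2} \sqrt{F}$ ($A{\left(F \right)} = \sqrt{2 F} = \sqrt{2} \sqrt{F}$)
$N{\left(y,P \right)} = 5$
$V = 5$ ($V = 10 - 5 = 5$)
$S{\left(f \right)} = -3 + 2 f$
$A{\left(1 \right)} S{\left(V \right)} = \sqrt{2} \sqrt{1} \left(-3 + 2 \cdot 5\right) = \sqrt{2} \cdot 1 \left(-3 + 10\right) = \sqrt{2} \cdot 7 = 7 \sqrt{2}$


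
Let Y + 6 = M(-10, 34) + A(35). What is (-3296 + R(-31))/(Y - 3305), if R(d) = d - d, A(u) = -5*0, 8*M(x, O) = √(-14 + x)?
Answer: 87304448/87701771 + 6592*I*√6/87701771 ≈ 0.99547 + 0.00018411*I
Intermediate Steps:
M(x, O) = √(-14 + x)/8
A(u) = 0
Y = -6 + I*√6/4 (Y = -6 + (√(-14 - 10)/8 + 0) = -6 + (√(-24)/8 + 0) = -6 + ((2*I*√6)/8 + 0) = -6 + (I*√6/4 + 0) = -6 + I*√6/4 ≈ -6.0 + 0.61237*I)
R(d) = 0
(-3296 + R(-31))/(Y - 3305) = (-3296 + 0)/((-6 + I*√6/4) - 3305) = -3296/(-3311 + I*√6/4)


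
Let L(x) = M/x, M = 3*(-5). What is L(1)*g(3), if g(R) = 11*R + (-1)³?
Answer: -480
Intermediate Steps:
M = -15
g(R) = -1 + 11*R (g(R) = 11*R - 1 = -1 + 11*R)
L(x) = -15/x
L(1)*g(3) = (-15/1)*(-1 + 11*3) = (-15*1)*(-1 + 33) = -15*32 = -480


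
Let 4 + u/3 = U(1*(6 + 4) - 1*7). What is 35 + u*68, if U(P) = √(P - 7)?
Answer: -781 + 408*I ≈ -781.0 + 408.0*I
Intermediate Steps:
U(P) = √(-7 + P)
u = -12 + 6*I (u = -12 + 3*√(-7 + (1*(6 + 4) - 1*7)) = -12 + 3*√(-7 + (1*10 - 7)) = -12 + 3*√(-7 + (10 - 7)) = -12 + 3*√(-7 + 3) = -12 + 3*√(-4) = -12 + 3*(2*I) = -12 + 6*I ≈ -12.0 + 6.0*I)
35 + u*68 = 35 + (-12 + 6*I)*68 = 35 + (-816 + 408*I) = -781 + 408*I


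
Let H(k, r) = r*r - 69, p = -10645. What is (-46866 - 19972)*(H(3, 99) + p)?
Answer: 61023094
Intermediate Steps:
H(k, r) = -69 + r² (H(k, r) = r² - 69 = -69 + r²)
(-46866 - 19972)*(H(3, 99) + p) = (-46866 - 19972)*((-69 + 99²) - 10645) = -66838*((-69 + 9801) - 10645) = -66838*(9732 - 10645) = -66838*(-913) = 61023094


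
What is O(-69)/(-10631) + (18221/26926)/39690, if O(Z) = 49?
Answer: -7453178087/1623039235020 ≈ -0.0045921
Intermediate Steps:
O(-69)/(-10631) + (18221/26926)/39690 = 49/(-10631) + (18221/26926)/39690 = 49*(-1/10631) + (18221*(1/26926))*(1/39690) = -49/10631 + (18221/26926)*(1/39690) = -49/10631 + 2603/152670420 = -7453178087/1623039235020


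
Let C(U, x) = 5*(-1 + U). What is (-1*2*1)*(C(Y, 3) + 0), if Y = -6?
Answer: 70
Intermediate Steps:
C(U, x) = -5 + 5*U
(-1*2*1)*(C(Y, 3) + 0) = (-1*2*1)*((-5 + 5*(-6)) + 0) = (-2*1)*((-5 - 30) + 0) = -2*(-35 + 0) = -2*(-35) = 70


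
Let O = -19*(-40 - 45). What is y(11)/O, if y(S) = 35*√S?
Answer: 7*√11/323 ≈ 0.071877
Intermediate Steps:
O = 1615 (O = -19*(-85) = 1615)
y(11)/O = (35*√11)/1615 = (35*√11)*(1/1615) = 7*√11/323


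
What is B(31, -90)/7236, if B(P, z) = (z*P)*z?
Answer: 2325/67 ≈ 34.701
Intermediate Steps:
B(P, z) = P*z² (B(P, z) = (P*z)*z = P*z²)
B(31, -90)/7236 = (31*(-90)²)/7236 = (31*8100)*(1/7236) = 251100*(1/7236) = 2325/67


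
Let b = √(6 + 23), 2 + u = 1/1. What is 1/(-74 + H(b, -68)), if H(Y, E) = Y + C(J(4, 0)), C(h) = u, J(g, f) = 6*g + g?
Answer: -75/5596 - √29/5596 ≈ -0.014365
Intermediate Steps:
J(g, f) = 7*g
u = -1 (u = -2 + 1/1 = -2 + 1 = -1)
C(h) = -1
b = √29 ≈ 5.3852
H(Y, E) = -1 + Y (H(Y, E) = Y - 1 = -1 + Y)
1/(-74 + H(b, -68)) = 1/(-74 + (-1 + √29)) = 1/(-75 + √29)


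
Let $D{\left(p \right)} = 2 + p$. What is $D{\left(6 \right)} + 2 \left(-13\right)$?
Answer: $-18$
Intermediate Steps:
$D{\left(6 \right)} + 2 \left(-13\right) = \left(2 + 6\right) + 2 \left(-13\right) = 8 - 26 = -18$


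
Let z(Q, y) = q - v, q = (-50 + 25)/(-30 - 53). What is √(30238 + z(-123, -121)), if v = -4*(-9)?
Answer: 7*√4246197/83 ≈ 173.79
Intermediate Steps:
v = 36
q = 25/83 (q = -25/(-83) = -25*(-1/83) = 25/83 ≈ 0.30120)
z(Q, y) = -2963/83 (z(Q, y) = 25/83 - 1*36 = 25/83 - 36 = -2963/83)
√(30238 + z(-123, -121)) = √(30238 - 2963/83) = √(2506791/83) = 7*√4246197/83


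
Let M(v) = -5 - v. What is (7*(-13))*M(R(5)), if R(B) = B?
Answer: 910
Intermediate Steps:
(7*(-13))*M(R(5)) = (7*(-13))*(-5 - 1*5) = -91*(-5 - 5) = -91*(-10) = 910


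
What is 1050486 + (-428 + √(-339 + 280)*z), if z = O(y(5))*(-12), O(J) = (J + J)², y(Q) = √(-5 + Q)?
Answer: 0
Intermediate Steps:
O(J) = 4*J² (O(J) = (2*J)² = 4*J²)
z = 0 (z = (4*(√(-5 + 5))²)*(-12) = (4*(√0)²)*(-12) = (4*0²)*(-12) = (4*0)*(-12) = 0*(-12) = 0)
1050486 + (-428 + √(-339 + 280)*z) = 1050486 + (-428 + √(-339 + 280)*0) = 1050486 + (-428 + √(-59)*0) = 1050486 + (-428 + (I*√59)*0) = 1050486 + (-428 + 0) = 1050486 - 428 = 1050058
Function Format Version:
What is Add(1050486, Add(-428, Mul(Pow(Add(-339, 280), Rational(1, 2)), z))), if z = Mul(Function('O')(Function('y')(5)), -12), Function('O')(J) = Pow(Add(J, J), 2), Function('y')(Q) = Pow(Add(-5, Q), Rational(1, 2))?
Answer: 1050058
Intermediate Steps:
Function('O')(J) = Mul(4, Pow(J, 2)) (Function('O')(J) = Pow(Mul(2, J), 2) = Mul(4, Pow(J, 2)))
z = 0 (z = Mul(Mul(4, Pow(Pow(Add(-5, 5), Rational(1, 2)), 2)), -12) = Mul(Mul(4, Pow(Pow(0, Rational(1, 2)), 2)), -12) = Mul(Mul(4, Pow(0, 2)), -12) = Mul(Mul(4, 0), -12) = Mul(0, -12) = 0)
Add(1050486, Add(-428, Mul(Pow(Add(-339, 280), Rational(1, 2)), z))) = Add(1050486, Add(-428, Mul(Pow(Add(-339, 280), Rational(1, 2)), 0))) = Add(1050486, Add(-428, Mul(Pow(-59, Rational(1, 2)), 0))) = Add(1050486, Add(-428, Mul(Mul(I, Pow(59, Rational(1, 2))), 0))) = Add(1050486, Add(-428, 0)) = Add(1050486, -428) = 1050058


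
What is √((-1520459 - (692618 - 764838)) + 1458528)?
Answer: √10289 ≈ 101.43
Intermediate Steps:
√((-1520459 - (692618 - 764838)) + 1458528) = √((-1520459 - 1*(-72220)) + 1458528) = √((-1520459 + 72220) + 1458528) = √(-1448239 + 1458528) = √10289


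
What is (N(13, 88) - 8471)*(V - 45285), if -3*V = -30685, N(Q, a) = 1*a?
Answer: 881640110/3 ≈ 2.9388e+8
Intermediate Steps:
N(Q, a) = a
V = 30685/3 (V = -1/3*(-30685) = 30685/3 ≈ 10228.)
(N(13, 88) - 8471)*(V - 45285) = (88 - 8471)*(30685/3 - 45285) = -8383*(-105170/3) = 881640110/3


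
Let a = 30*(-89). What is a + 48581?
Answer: 45911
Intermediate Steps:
a = -2670
a + 48581 = -2670 + 48581 = 45911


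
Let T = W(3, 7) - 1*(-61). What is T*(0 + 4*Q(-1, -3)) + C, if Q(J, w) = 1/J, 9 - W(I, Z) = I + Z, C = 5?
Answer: -235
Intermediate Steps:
W(I, Z) = 9 - I - Z (W(I, Z) = 9 - (I + Z) = 9 + (-I - Z) = 9 - I - Z)
T = 60 (T = (9 - 1*3 - 1*7) - 1*(-61) = (9 - 3 - 7) + 61 = -1 + 61 = 60)
T*(0 + 4*Q(-1, -3)) + C = 60*(0 + 4/(-1)) + 5 = 60*(0 + 4*(-1)) + 5 = 60*(0 - 4) + 5 = 60*(-4) + 5 = -240 + 5 = -235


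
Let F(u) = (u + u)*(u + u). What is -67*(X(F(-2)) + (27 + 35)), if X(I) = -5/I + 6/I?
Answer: -66531/16 ≈ -4158.2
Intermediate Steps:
F(u) = 4*u² (F(u) = (2*u)*(2*u) = 4*u²)
X(I) = 1/I
-67*(X(F(-2)) + (27 + 35)) = -67*(1/(4*(-2)²) + (27 + 35)) = -67*(1/(4*4) + 62) = -67*(1/16 + 62) = -67*993/16 = -66531/16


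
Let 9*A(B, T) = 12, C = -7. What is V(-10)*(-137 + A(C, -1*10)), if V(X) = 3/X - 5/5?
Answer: 5291/30 ≈ 176.37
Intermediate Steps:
V(X) = -1 + 3/X (V(X) = 3/X - 5*⅕ = 3/X - 1 = -1 + 3/X)
A(B, T) = 4/3 (A(B, T) = (⅑)*12 = 4/3)
V(-10)*(-137 + A(C, -1*10)) = ((3 - 1*(-10))/(-10))*(-137 + 4/3) = -(3 + 10)/10*(-407/3) = -⅒*13*(-407/3) = -13/10*(-407/3) = 5291/30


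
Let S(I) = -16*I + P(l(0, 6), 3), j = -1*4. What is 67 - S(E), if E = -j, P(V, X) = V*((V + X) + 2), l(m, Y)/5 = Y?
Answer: -919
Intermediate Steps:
l(m, Y) = 5*Y
j = -4
P(V, X) = V*(2 + V + X)
E = 4 (E = -1*(-4) = 4)
S(I) = 1050 - 16*I (S(I) = -16*I + (5*6)*(2 + 5*6 + 3) = -16*I + 30*(2 + 30 + 3) = -16*I + 30*35 = -16*I + 1050 = 1050 - 16*I)
67 - S(E) = 67 - (1050 - 16*4) = 67 - (1050 - 64) = 67 - 1*986 = 67 - 986 = -919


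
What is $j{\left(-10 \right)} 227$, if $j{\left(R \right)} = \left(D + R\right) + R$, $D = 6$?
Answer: $-3178$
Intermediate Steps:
$j{\left(R \right)} = 6 + 2 R$ ($j{\left(R \right)} = \left(6 + R\right) + R = 6 + 2 R$)
$j{\left(-10 \right)} 227 = \left(6 + 2 \left(-10\right)\right) 227 = \left(6 - 20\right) 227 = \left(-14\right) 227 = -3178$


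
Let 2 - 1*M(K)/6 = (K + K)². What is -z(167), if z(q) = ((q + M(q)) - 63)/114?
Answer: 334610/57 ≈ 5870.4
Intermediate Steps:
M(K) = 12 - 24*K² (M(K) = 12 - 6*(K + K)² = 12 - 6*4*K² = 12 - 24*K²)
z(q) = -17/38 - 4*q²/19 + q/114 (z(q) = ((q + (12 - 24*q²)) - 63)/114 = ((12 + q - 24*q²) - 63)*(1/114) = (-51 + q - 24*q²)*(1/114) = -17/38 - 4*q²/19 + q/114)
-z(167) = -(-17/38 - 4/19*167² + (1/114)*167) = -(-17/38 - 4/19*27889 + 167/114) = -(-17/38 - 111556/19 + 167/114) = -1*(-334610/57) = 334610/57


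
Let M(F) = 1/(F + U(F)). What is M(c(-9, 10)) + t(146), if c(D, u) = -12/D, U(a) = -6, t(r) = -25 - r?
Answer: -2397/14 ≈ -171.21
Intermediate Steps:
M(F) = 1/(-6 + F) (M(F) = 1/(F - 6) = 1/(-6 + F))
M(c(-9, 10)) + t(146) = 1/(-6 - 12/(-9)) + (-25 - 1*146) = 1/(-6 - 12*(-⅑)) + (-25 - 146) = 1/(-6 + 4/3) - 171 = 1/(-14/3) - 171 = -3/14 - 171 = -2397/14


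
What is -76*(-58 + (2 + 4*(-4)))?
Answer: 5472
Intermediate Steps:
-76*(-58 + (2 + 4*(-4))) = -76*(-58 + (2 - 16)) = -76*(-58 - 14) = -76*(-72) = 5472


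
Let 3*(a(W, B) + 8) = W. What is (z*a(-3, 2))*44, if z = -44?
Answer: 17424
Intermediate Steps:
a(W, B) = -8 + W/3
(z*a(-3, 2))*44 = -44*(-8 + (⅓)*(-3))*44 = -44*(-8 - 1)*44 = -44*(-9)*44 = 396*44 = 17424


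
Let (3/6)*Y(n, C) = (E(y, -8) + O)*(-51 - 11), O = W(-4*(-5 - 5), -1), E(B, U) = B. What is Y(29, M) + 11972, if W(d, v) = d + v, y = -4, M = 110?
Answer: 7632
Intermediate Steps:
O = 39 (O = -4*(-5 - 5) - 1 = -4*(-10) - 1 = 40 - 1 = 39)
Y(n, C) = -4340 (Y(n, C) = 2*((-4 + 39)*(-51 - 11)) = 2*(35*(-62)) = 2*(-2170) = -4340)
Y(29, M) + 11972 = -4340 + 11972 = 7632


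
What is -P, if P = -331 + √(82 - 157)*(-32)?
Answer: 331 + 160*I*√3 ≈ 331.0 + 277.13*I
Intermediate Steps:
P = -331 - 160*I*√3 (P = -331 + √(-75)*(-32) = -331 + (5*I*√3)*(-32) = -331 - 160*I*√3 ≈ -331.0 - 277.13*I)
-P = -(-331 - 160*I*√3) = 331 + 160*I*√3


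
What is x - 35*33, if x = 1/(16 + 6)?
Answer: -25409/22 ≈ -1155.0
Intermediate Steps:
x = 1/22 ≈ 0.045455
x - 35*33 = 1/22 - 35*33 = 1/22 - 1155 = -25409/22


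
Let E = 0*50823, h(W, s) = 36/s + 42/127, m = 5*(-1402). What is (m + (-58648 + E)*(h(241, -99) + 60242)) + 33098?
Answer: -4935663581208/1397 ≈ -3.5330e+9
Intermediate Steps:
m = -7010
h(W, s) = 42/127 + 36/s (h(W, s) = 36/s + 42*(1/127) = 36/s + 42/127 = 42/127 + 36/s)
E = 0
(m + (-58648 + E)*(h(241, -99) + 60242)) + 33098 = (-7010 + (-58648 + 0)*((42/127 + 36/(-99)) + 60242)) + 33098 = (-7010 - 58648*((42/127 + 36*(-1/99)) + 60242)) + 33098 = (-7010 - 58648*((42/127 - 4/11) + 60242)) + 33098 = (-7010 - 58648*(-46/1397 + 60242)) + 33098 = (-7010 - 58648*84158028/1397) + 33098 = (-7010 - 4935700026144/1397) + 33098 = -4935709819114/1397 + 33098 = -4935663581208/1397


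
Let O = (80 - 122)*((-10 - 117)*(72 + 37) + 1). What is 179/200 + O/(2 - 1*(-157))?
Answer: 38767087/10600 ≈ 3657.3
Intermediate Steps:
O = 581364 (O = -42*(-127*109 + 1) = -42*(-13843 + 1) = -42*(-13842) = 581364)
179/200 + O/(2 - 1*(-157)) = 179/200 + 581364/(2 - 1*(-157)) = 179*(1/200) + 581364/(2 + 157) = 179/200 + 581364/159 = 179/200 + 581364*(1/159) = 179/200 + 193788/53 = 38767087/10600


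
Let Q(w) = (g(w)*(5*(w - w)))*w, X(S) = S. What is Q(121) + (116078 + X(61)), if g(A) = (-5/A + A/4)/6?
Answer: 116139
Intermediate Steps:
g(A) = -5/(6*A) + A/24 (g(A) = (-5/A + A*(1/4))*(1/6) = (-5/A + A/4)*(1/6) = -5/(6*A) + A/24)
Q(w) = 0 (Q(w) = (((-20 + w**2)/(24*w))*(5*(w - w)))*w = (((-20 + w**2)/(24*w))*(5*0))*w = (((-20 + w**2)/(24*w))*0)*w = 0*w = 0)
Q(121) + (116078 + X(61)) = 0 + (116078 + 61) = 0 + 116139 = 116139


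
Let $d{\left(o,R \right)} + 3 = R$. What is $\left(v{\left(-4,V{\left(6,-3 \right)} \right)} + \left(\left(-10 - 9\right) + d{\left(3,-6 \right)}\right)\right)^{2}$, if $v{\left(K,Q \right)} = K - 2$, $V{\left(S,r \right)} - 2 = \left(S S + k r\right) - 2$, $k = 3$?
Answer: $1156$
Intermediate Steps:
$d{\left(o,R \right)} = -3 + R$
$V{\left(S,r \right)} = S^{2} + 3 r$ ($V{\left(S,r \right)} = 2 - \left(2 - 3 r - S S\right) = 2 - \left(2 - S^{2} - 3 r\right) = 2 + \left(-2 + S^{2} + 3 r\right) = S^{2} + 3 r$)
$v{\left(K,Q \right)} = -2 + K$ ($v{\left(K,Q \right)} = K - 2 = -2 + K$)
$\left(v{\left(-4,V{\left(6,-3 \right)} \right)} + \left(\left(-10 - 9\right) + d{\left(3,-6 \right)}\right)\right)^{2} = \left(\left(-2 - 4\right) - 28\right)^{2} = \left(-6 - 28\right)^{2} = \left(-34\right)^{2} = 1156$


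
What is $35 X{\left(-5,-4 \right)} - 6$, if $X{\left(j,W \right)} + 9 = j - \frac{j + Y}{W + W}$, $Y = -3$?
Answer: $-531$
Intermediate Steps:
$X{\left(j,W \right)} = -9 + j - \frac{-3 + j}{2 W}$ ($X{\left(j,W \right)} = -9 + \left(j - \frac{j - 3}{W + W}\right) = -9 + \left(j - \frac{-3 + j}{2 W}\right) = -9 + j - \frac{-3 + j}{2 W}$)
$35 X{\left(-5,-4 \right)} - 6 = 35 \frac{3 - -5 + 2 \left(-4\right) \left(-9 - 5\right)}{2 \left(-4\right)} - 6 = 35 \cdot \frac{1}{2} \left(- \frac{1}{4}\right) \left(3 + 5 + 2 \left(-4\right) \left(-14\right)\right) - 6 = 35 \cdot \frac{1}{2} \left(- \frac{1}{4}\right) \left(3 + 5 + 112\right) - 6 = 35 \cdot \frac{1}{2} \left(- \frac{1}{4}\right) 120 - 6 = 35 \left(-15\right) - 6 = -525 - 6 = -531$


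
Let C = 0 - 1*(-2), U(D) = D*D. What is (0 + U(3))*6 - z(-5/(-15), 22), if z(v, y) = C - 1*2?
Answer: 54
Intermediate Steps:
U(D) = D²
C = 2 (C = 0 + 2 = 2)
z(v, y) = 0 (z(v, y) = 2 - 1*2 = 2 - 2 = 0)
(0 + U(3))*6 - z(-5/(-15), 22) = (0 + 3²)*6 - 1*0 = (0 + 9)*6 + 0 = 9*6 + 0 = 54 + 0 = 54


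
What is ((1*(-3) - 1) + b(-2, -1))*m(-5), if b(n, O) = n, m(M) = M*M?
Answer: -150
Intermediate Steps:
m(M) = M**2
((1*(-3) - 1) + b(-2, -1))*m(-5) = ((1*(-3) - 1) - 2)*(-5)**2 = ((-3 - 1) - 2)*25 = (-4 - 2)*25 = -6*25 = -150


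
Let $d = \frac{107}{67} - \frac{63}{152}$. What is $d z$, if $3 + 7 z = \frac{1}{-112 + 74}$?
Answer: $- \frac{1384945}{2708944} \approx -0.51125$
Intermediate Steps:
$z = - \frac{115}{266}$ ($z = - \frac{3}{7} + \frac{1}{7 \left(-112 + 74\right)} = - \frac{3}{7} + \frac{1}{7 \left(-38\right)} = - \frac{3}{7} + \frac{1}{7} \left(- \frac{1}{38}\right) = - \frac{3}{7} - \frac{1}{266} = - \frac{115}{266} \approx -0.43233$)
$d = \frac{12043}{10184}$ ($d = 107 \cdot \frac{1}{67} - \frac{63}{152} = \frac{107}{67} - \frac{63}{152} = \frac{12043}{10184} \approx 1.1825$)
$d z = \frac{12043}{10184} \left(- \frac{115}{266}\right) = - \frac{1384945}{2708944}$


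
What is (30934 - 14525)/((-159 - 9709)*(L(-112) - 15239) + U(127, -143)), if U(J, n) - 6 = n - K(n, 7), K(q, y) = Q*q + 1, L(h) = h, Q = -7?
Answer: 16409/151482529 ≈ 0.00010832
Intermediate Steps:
K(q, y) = 1 - 7*q (K(q, y) = -7*q + 1 = 1 - 7*q)
U(J, n) = 5 + 8*n (U(J, n) = 6 + (n - (1 - 7*n)) = 6 + (n + (-1 + 7*n)) = 6 + (-1 + 8*n) = 5 + 8*n)
(30934 - 14525)/((-159 - 9709)*(L(-112) - 15239) + U(127, -143)) = (30934 - 14525)/((-159 - 9709)*(-112 - 15239) + (5 + 8*(-143))) = 16409/(-9868*(-15351) + (5 - 1144)) = 16409/(151483668 - 1139) = 16409/151482529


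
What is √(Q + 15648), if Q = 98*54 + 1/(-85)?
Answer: √151291415/85 ≈ 144.71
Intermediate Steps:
Q = 449819/85 (Q = 5292 - 1/85 = 449819/85 ≈ 5292.0)
√(Q + 15648) = √(449819/85 + 15648) = √(1779899/85) = √151291415/85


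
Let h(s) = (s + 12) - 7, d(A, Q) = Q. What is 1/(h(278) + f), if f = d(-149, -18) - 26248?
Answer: -1/25983 ≈ -3.8487e-5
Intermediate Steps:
h(s) = 5 + s (h(s) = (12 + s) - 7 = 5 + s)
f = -26266 (f = -18 - 26248 = -26266)
1/(h(278) + f) = 1/((5 + 278) - 26266) = 1/(283 - 26266) = 1/(-25983) = -1/25983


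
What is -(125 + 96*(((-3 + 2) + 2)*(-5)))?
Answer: 355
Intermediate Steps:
-(125 + 96*(((-3 + 2) + 2)*(-5))) = -(125 + 96*((-1 + 2)*(-5))) = -(125 + 96*(1*(-5))) = -(125 + 96*(-5)) = -(125 - 480) = -1*(-355) = 355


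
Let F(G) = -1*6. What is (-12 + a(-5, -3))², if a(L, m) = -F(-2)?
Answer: 36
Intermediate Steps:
F(G) = -6
a(L, m) = 6 (a(L, m) = -1*(-6) = 6)
(-12 + a(-5, -3))² = (-12 + 6)² = (-6)² = 36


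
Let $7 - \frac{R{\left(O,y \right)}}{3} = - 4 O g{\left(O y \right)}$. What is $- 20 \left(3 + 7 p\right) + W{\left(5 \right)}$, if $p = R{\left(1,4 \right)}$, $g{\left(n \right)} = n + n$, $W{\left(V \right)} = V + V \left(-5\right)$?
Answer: $-16460$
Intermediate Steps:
$W{\left(V \right)} = - 4 V$ ($W{\left(V \right)} = V - 5 V = - 4 V$)
$g{\left(n \right)} = 2 n$
$R{\left(O,y \right)} = 21 + 24 y O^{2}$ ($R{\left(O,y \right)} = 21 - 3 - 4 O 2 O y = 21 - 3 \left(- 8 y O^{2}\right) = 21 + 24 y O^{2}$)
$p = 117$ ($p = 21 + 24 \cdot 4 \cdot 1^{2} = 21 + 24 \cdot 4 \cdot 1 = 21 + 96 = 117$)
$- 20 \left(3 + 7 p\right) + W{\left(5 \right)} = - 20 \left(3 + 7 \cdot 117\right) - 20 = - 20 \left(3 + 819\right) - 20 = \left(-20\right) 822 - 20 = -16440 - 20 = -16460$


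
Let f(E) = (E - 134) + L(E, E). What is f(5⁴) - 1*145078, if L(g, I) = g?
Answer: -143962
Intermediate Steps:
f(E) = -134 + 2*E (f(E) = (E - 134) + E = (-134 + E) + E = -134 + 2*E)
f(5⁴) - 1*145078 = (-134 + 2*5⁴) - 1*145078 = (-134 + 2*625) - 145078 = (-134 + 1250) - 145078 = 1116 - 145078 = -143962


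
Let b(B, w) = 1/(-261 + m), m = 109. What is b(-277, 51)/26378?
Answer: -1/4009456 ≈ -2.4941e-7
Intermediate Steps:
b(B, w) = -1/152 (b(B, w) = 1/(-261 + 109) = 1/(-152) = -1/152)
b(-277, 51)/26378 = -1/152/26378 = -1/152*1/26378 = -1/4009456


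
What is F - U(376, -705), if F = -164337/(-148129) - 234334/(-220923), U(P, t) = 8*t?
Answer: 184640598782017/32725103067 ≈ 5642.2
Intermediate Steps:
F = 71017484137/32725103067 (F = -164337*(-1/148129) - 234334*(-1/220923) = 164337/148129 + 234334/220923 = 71017484137/32725103067 ≈ 2.1701)
F - U(376, -705) = 71017484137/32725103067 - 8*(-705) = 71017484137/32725103067 - 1*(-5640) = 71017484137/32725103067 + 5640 = 184640598782017/32725103067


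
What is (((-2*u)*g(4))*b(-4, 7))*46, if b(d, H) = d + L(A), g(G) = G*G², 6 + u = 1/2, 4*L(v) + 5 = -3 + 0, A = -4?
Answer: -194304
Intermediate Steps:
L(v) = -2 (L(v) = -5/4 + (-3 + 0)/4 = -5/4 + (¼)*(-3) = -5/4 - ¾ = -2)
u = -11/2 (u = -6 + 1/2 = -6 + ½ = -11/2 ≈ -5.5000)
g(G) = G³
b(d, H) = -2 + d (b(d, H) = d - 2 = -2 + d)
(((-2*u)*g(4))*b(-4, 7))*46 = ((-2*(-11/2)*4³)*(-2 - 4))*46 = ((11*64)*(-6))*46 = (704*(-6))*46 = -4224*46 = -194304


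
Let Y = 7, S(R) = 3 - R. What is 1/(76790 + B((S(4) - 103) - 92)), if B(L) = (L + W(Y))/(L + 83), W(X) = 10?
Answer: 113/8677456 ≈ 1.3022e-5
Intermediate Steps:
B(L) = (10 + L)/(83 + L) (B(L) = (L + 10)/(L + 83) = (10 + L)/(83 + L))
1/(76790 + B((S(4) - 103) - 92)) = 1/(76790 + (10 + (((3 - 1*4) - 103) - 92))/(83 + (((3 - 1*4) - 103) - 92))) = 1/(76790 + (10 + (((3 - 4) - 103) - 92))/(83 + (((3 - 4) - 103) - 92))) = 1/(76790 + (10 + ((-1 - 103) - 92))/(83 + ((-1 - 103) - 92))) = 1/(76790 + (10 + (-104 - 92))/(83 + (-104 - 92))) = 1/(76790 + (10 - 196)/(83 - 196)) = 1/(76790 - 186/(-113)) = 1/(76790 - 1/113*(-186)) = 1/(76790 + 186/113) = 1/(8677456/113) = 113/8677456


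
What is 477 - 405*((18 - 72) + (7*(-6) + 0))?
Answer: 39357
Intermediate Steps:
477 - 405*((18 - 72) + (7*(-6) + 0)) = 477 - 405*(-54 + (-42 + 0)) = 477 - 405*(-54 - 42) = 477 - 405*(-96) = 477 + 38880 = 39357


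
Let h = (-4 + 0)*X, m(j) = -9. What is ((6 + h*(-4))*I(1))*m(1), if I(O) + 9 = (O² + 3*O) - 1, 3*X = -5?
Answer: -1116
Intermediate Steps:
X = -5/3 (X = (⅓)*(-5) = -5/3 ≈ -1.6667)
h = 20/3 (h = (-4 + 0)*(-5/3) = -4*(-5/3) = 20/3 ≈ 6.6667)
I(O) = -10 + O² + 3*O (I(O) = -9 + ((O² + 3*O) - 1) = -9 + (-1 + O² + 3*O) = -10 + O² + 3*O)
((6 + h*(-4))*I(1))*m(1) = ((6 + (20/3)*(-4))*(-10 + 1² + 3*1))*(-9) = ((6 - 80/3)*(-10 + 1 + 3))*(-9) = -62/3*(-6)*(-9) = 124*(-9) = -1116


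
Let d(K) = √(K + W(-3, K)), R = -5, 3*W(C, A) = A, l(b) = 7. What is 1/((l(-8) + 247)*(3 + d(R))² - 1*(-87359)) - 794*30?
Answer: 9*(-8067040*√15 + 698336233*I)/(-263855*I + 3048*√15) ≈ -23820.0 - 4.7684e-7*I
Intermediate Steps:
W(C, A) = A/3
d(K) = 2*√3*√K/3 (d(K) = √(K + K/3) = √(4*K/3) = 2*√3*√K/3)
1/((l(-8) + 247)*(3 + d(R))² - 1*(-87359)) - 794*30 = 1/((7 + 247)*(3 + 2*√3*√(-5)/3)² - 1*(-87359)) - 794*30 = 1/(254*(3 + 2*√3*(I*√5)/3)² + 87359) - 23820 = 1/(254*(3 + 2*I*√15/3)² + 87359) - 23820 = 1/(87359 + 254*(3 + 2*I*√15/3)²) - 23820 = -23820 + 1/(87359 + 254*(3 + 2*I*√15/3)²)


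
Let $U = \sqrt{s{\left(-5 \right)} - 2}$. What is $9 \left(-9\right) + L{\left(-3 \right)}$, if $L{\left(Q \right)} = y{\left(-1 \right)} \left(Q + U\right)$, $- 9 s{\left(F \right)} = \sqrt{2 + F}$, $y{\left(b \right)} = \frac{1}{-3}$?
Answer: $-80 - \frac{\sqrt{-18 - i \sqrt{3}}}{9} \approx -80.023 + 0.47195 i$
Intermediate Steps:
$y{\left(b \right)} = - \frac{1}{3}$
$s{\left(F \right)} = - \frac{\sqrt{2 + F}}{9}$
$U = \sqrt{-2 - \frac{i \sqrt{3}}{9}}$ ($U = \sqrt{- \frac{\sqrt{2 - 5}}{9} - 2} = \sqrt{- \frac{\sqrt{-3}}{9} - 2} = \sqrt{- \frac{i \sqrt{3}}{9} - 2} = \sqrt{-2 - \frac{i \sqrt{3}}{9}} \approx 0.067963 - 1.4158 i$)
$L{\left(Q \right)} = - \frac{Q}{3} - \frac{\sqrt{-18 - i \sqrt{3}}}{9}$ ($L{\left(Q \right)} = - \frac{Q + \frac{\sqrt{-18 - i \sqrt{3}}}{3}}{3} = - \frac{Q}{3} - \frac{\sqrt{-18 - i \sqrt{3}}}{9}$)
$9 \left(-9\right) + L{\left(-3 \right)} = 9 \left(-9\right) - \left(-1 + \frac{\sqrt{-18 - i \sqrt{3}}}{9}\right) = -81 + \left(1 - \frac{\sqrt{-18 - i \sqrt{3}}}{9}\right) = -80 - \frac{\sqrt{-18 - i \sqrt{3}}}{9}$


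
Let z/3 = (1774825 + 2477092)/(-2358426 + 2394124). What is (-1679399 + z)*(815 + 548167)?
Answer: -16452559520781741/17849 ≈ -9.2176e+11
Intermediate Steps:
z = 12755751/35698 (z = 3*((1774825 + 2477092)/(-2358426 + 2394124)) = 3*(4251917/35698) = 12755751/35698 ≈ 357.32)
(-1679399 + z)*(815 + 548167) = (-1679399 + 12755751/35698)*(815 + 548167) = -59938429751/35698*548982 = -16452559520781741/17849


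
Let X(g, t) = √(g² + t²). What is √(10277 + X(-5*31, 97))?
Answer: √(10277 + √33434) ≈ 102.27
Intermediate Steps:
√(10277 + X(-5*31, 97)) = √(10277 + √((-5*31)² + 97²)) = √(10277 + √((-1*155)² + 9409)) = √(10277 + √((-155)² + 9409)) = √(10277 + √(24025 + 9409)) = √(10277 + √33434)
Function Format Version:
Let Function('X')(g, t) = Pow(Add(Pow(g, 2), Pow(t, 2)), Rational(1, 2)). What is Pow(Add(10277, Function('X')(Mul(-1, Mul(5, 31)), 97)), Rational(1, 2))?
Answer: Pow(Add(10277, Pow(33434, Rational(1, 2))), Rational(1, 2)) ≈ 102.27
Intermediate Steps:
Pow(Add(10277, Function('X')(Mul(-1, Mul(5, 31)), 97)), Rational(1, 2)) = Pow(Add(10277, Pow(Add(Pow(Mul(-1, Mul(5, 31)), 2), Pow(97, 2)), Rational(1, 2))), Rational(1, 2)) = Pow(Add(10277, Pow(Add(Pow(Mul(-1, 155), 2), 9409), Rational(1, 2))), Rational(1, 2)) = Pow(Add(10277, Pow(Add(Pow(-155, 2), 9409), Rational(1, 2))), Rational(1, 2)) = Pow(Add(10277, Pow(Add(24025, 9409), Rational(1, 2))), Rational(1, 2)) = Pow(Add(10277, Pow(33434, Rational(1, 2))), Rational(1, 2))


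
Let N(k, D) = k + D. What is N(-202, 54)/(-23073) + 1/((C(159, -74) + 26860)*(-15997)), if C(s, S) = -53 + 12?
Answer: 63495461291/9898860207639 ≈ 0.0064144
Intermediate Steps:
N(k, D) = D + k
C(s, S) = -41
N(-202, 54)/(-23073) + 1/((C(159, -74) + 26860)*(-15997)) = (54 - 202)/(-23073) + 1/((-41 + 26860)*(-15997)) = -148*(-1/23073) - 1/15997/26819 = 148/23073 + (1/26819)*(-1/15997) = 148/23073 - 1/429023543 = 63495461291/9898860207639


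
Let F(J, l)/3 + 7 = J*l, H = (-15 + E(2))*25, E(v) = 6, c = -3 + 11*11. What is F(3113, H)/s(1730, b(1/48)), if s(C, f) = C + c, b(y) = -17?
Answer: -87554/77 ≈ -1137.1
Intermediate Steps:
c = 118 (c = -3 + 121 = 118)
s(C, f) = 118 + C (s(C, f) = C + 118 = 118 + C)
H = -225 (H = (-15 + 6)*25 = -9*25 = -225)
F(J, l) = -21 + 3*J*l (F(J, l) = -21 + 3*(J*l) = -21 + 3*J*l)
F(3113, H)/s(1730, b(1/48)) = (-21 + 3*3113*(-225))/(118 + 1730) = (-21 - 2101275)/1848 = -2101296*1/1848 = -87554/77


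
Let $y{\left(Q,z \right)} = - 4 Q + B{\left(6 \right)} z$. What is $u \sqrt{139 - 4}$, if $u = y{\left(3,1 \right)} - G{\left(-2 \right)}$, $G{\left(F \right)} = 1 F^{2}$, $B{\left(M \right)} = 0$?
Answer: $- 48 \sqrt{15} \approx -185.9$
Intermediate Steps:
$y{\left(Q,z \right)} = - 4 Q$ ($y{\left(Q,z \right)} = - 4 Q + 0 z = - 4 Q + 0 = - 4 Q$)
$G{\left(F \right)} = F^{2}$
$u = -16$ ($u = \left(-4\right) 3 - \left(-2\right)^{2} = -12 - 4 = -16$)
$u \sqrt{139 - 4} = - 16 \sqrt{139 - 4} = - 16 \sqrt{135} = - 16 \cdot 3 \sqrt{15} = - 48 \sqrt{15}$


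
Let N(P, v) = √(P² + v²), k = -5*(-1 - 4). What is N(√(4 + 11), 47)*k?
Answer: 100*√139 ≈ 1179.0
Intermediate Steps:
k = 25 (k = -5*(-5) = 25)
N(√(4 + 11), 47)*k = √((√(4 + 11))² + 47²)*25 = √((√15)² + 2209)*25 = √(15 + 2209)*25 = √2224*25 = (4*√139)*25 = 100*√139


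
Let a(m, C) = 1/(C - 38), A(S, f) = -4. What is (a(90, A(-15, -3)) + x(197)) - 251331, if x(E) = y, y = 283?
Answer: -10544017/42 ≈ -2.5105e+5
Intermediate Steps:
x(E) = 283
a(m, C) = 1/(-38 + C)
(a(90, A(-15, -3)) + x(197)) - 251331 = (1/(-38 - 4) + 283) - 251331 = (1/(-42) + 283) - 251331 = (-1/42 + 283) - 251331 = 11885/42 - 251331 = -10544017/42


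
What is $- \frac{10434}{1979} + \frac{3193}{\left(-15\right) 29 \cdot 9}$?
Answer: $- \frac{47168057}{7747785} \approx -6.0879$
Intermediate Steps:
$- \frac{10434}{1979} + \frac{3193}{\left(-15\right) 29 \cdot 9} = \left(-10434\right) \frac{1}{1979} + \frac{3193}{\left(-435\right) 9} = - \frac{10434}{1979} + \frac{3193}{-3915} = - \frac{10434}{1979} + 3193 \left(- \frac{1}{3915}\right) = - \frac{10434}{1979} - \frac{3193}{3915} = - \frac{47168057}{7747785}$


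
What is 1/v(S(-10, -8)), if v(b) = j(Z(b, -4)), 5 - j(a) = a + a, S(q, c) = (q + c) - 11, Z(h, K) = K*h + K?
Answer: -1/219 ≈ -0.0045662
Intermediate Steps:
Z(h, K) = K + K*h
S(q, c) = -11 + c + q (S(q, c) = (c + q) - 11 = -11 + c + q)
j(a) = 5 - 2*a (j(a) = 5 - (a + a) = 5 - 2*a)
v(b) = 13 + 8*b (v(b) = 5 - (-8)*(1 + b) = 5 - 2*(-4 - 4*b) = 5 + (8 + 8*b) = 13 + 8*b)
1/v(S(-10, -8)) = 1/(13 + 8*(-11 - 8 - 10)) = 1/(13 + 8*(-29)) = 1/(13 - 232) = 1/(-219) = -1/219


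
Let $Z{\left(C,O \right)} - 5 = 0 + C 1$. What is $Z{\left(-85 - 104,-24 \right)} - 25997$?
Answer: $-26181$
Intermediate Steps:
$Z{\left(C,O \right)} = 5 + C$ ($Z{\left(C,O \right)} = 5 + \left(0 + C 1\right) = 5 + \left(0 + C\right) = 5 + C$)
$Z{\left(-85 - 104,-24 \right)} - 25997 = \left(5 - 189\right) - 25997 = -184 - 25997 = -26181$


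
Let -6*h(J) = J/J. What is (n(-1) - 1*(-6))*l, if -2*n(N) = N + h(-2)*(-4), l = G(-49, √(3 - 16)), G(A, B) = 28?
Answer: 518/3 ≈ 172.67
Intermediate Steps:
h(J) = -⅙ (h(J) = -J/(6*J) = -⅙*1 = -⅙)
l = 28
n(N) = -⅓ - N/2 (n(N) = -(N - ⅙*(-4))/2 = -(N + ⅔)/2 = -(⅔ + N)/2 = -⅓ - N/2)
(n(-1) - 1*(-6))*l = ((-⅓ - ½*(-1)) - 1*(-6))*28 = ((-⅓ + ½) + 6)*28 = (⅙ + 6)*28 = (37/6)*28 = 518/3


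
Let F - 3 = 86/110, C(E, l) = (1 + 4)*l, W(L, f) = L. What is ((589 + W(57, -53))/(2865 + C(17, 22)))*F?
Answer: 7904/9625 ≈ 0.82119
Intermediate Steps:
C(E, l) = 5*l
F = 208/55 (F = 3 + 86/110 = 3 + 86*(1/110) = 3 + 43/55 = 208/55 ≈ 3.7818)
((589 + W(57, -53))/(2865 + C(17, 22)))*F = ((589 + 57)/(2865 + 5*22))*(208/55) = (646/(2865 + 110))*(208/55) = (646/2975)*(208/55) = (646*(1/2975))*(208/55) = (38/175)*(208/55) = 7904/9625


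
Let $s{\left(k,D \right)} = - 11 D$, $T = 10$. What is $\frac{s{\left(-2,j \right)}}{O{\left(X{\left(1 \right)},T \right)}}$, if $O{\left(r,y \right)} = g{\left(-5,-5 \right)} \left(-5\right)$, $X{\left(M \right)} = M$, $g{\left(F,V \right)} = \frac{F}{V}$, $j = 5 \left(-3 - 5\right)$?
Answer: $-88$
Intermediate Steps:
$j = -40$ ($j = 5 \left(-8\right) = -40$)
$O{\left(r,y \right)} = -5$ ($O{\left(r,y \right)} = - \frac{5}{-5} \left(-5\right) = \left(-5\right) \left(- \frac{1}{5}\right) \left(-5\right) = 1 \left(-5\right) = -5$)
$\frac{s{\left(-2,j \right)}}{O{\left(X{\left(1 \right)},T \right)}} = \frac{\left(-11\right) \left(-40\right)}{-5} = 440 \left(- \frac{1}{5}\right) = -88$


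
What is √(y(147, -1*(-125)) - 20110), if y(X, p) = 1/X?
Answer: I*√8868507/21 ≈ 141.81*I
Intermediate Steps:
√(y(147, -1*(-125)) - 20110) = √(1/147 - 20110) = √(-2956169/147) = I*√8868507/21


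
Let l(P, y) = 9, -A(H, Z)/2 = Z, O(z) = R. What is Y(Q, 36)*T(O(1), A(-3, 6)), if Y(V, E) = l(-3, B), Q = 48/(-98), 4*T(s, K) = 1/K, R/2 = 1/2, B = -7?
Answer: -3/16 ≈ -0.18750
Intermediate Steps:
R = 1 (R = 2/2 = 2*(½) = 1)
O(z) = 1
A(H, Z) = -2*Z
T(s, K) = 1/(4*K)
Q = -24/49 (Q = 48*(-1/98) = -24/49 ≈ -0.48980)
Y(V, E) = 9
Y(Q, 36)*T(O(1), A(-3, 6)) = 9*(1/(4*((-2*6)))) = 9*((¼)/(-12)) = 9*((¼)*(-1/12)) = 9*(-1/48) = -3/16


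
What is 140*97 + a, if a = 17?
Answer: 13597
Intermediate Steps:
140*97 + a = 140*97 + 17 = 13580 + 17 = 13597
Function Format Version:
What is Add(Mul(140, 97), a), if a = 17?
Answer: 13597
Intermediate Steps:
Add(Mul(140, 97), a) = Add(Mul(140, 97), 17) = Add(13580, 17) = 13597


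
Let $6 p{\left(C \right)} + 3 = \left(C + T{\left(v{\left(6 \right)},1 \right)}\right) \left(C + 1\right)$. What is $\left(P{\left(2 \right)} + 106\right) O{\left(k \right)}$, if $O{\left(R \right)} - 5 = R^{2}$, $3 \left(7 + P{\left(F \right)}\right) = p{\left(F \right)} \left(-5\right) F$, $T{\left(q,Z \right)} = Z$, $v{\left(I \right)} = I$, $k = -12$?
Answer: $\frac{42763}{3} \approx 14254.0$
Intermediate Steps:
$p{\left(C \right)} = - \frac{1}{2} + \frac{\left(1 + C\right)^{2}}{6}$ ($p{\left(C \right)} = - \frac{1}{2} + \frac{\left(C + 1\right) \left(C + 1\right)}{6} = - \frac{1}{2} + \frac{\left(1 + C\right) \left(1 + C\right)}{6} = - \frac{1}{2} + \frac{\left(1 + C\right)^{2}}{6}$)
$P{\left(F \right)} = -7 + \frac{F \left(\frac{5}{3} - \frac{5 F}{3} - \frac{5 F^{2}}{6}\right)}{3}$ ($P{\left(F \right)} = -7 + \frac{\left(- \frac{1}{3} + \frac{F}{3} + \frac{F^{2}}{6}\right) \left(-5\right) F}{3} = -7 + \frac{\left(\frac{5}{3} - \frac{5 F}{3} - \frac{5 F^{2}}{6}\right) F}{3} = -7 + \frac{F \left(\frac{5}{3} - \frac{5 F}{3} - \frac{5 F^{2}}{6}\right)}{3}$)
$O{\left(R \right)} = 5 + R^{2}$
$\left(P{\left(2 \right)} + 106\right) O{\left(k \right)} = \left(\left(-7 - \frac{5 \left(-2 + 2^{2} + 2 \cdot 2\right)}{9}\right) + 106\right) \left(5 + \left(-12\right)^{2}\right) = \left(\left(-7 - \frac{5 \left(-2 + 4 + 4\right)}{9}\right) + 106\right) \left(5 + 144\right) = \left(\left(-7 - \frac{5}{9} \cdot 6\right) + 106\right) 149 = \left(\left(-7 - \frac{10}{3}\right) + 106\right) 149 = \left(- \frac{31}{3} + 106\right) 149 = \frac{287}{3} \cdot 149 = \frac{42763}{3}$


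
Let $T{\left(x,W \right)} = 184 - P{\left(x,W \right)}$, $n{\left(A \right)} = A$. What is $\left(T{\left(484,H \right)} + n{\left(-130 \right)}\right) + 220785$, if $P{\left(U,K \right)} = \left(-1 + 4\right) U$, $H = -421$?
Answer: $219387$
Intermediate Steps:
$P{\left(U,K \right)} = 3 U$
$T{\left(x,W \right)} = 184 - 3 x$
$\left(T{\left(484,H \right)} + n{\left(-130 \right)}\right) + 220785 = \left(\left(184 - 1452\right) - 130\right) + 220785 = \left(-1268 - 130\right) + 220785 = -1398 + 220785 = 219387$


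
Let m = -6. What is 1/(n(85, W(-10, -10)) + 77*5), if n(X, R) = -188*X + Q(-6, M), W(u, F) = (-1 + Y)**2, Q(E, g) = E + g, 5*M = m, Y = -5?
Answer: -5/78011 ≈ -6.4094e-5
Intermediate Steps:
M = -6/5 (M = (1/5)*(-6) = -6/5 ≈ -1.2000)
W(u, F) = 36 (W(u, F) = (-1 - 5)**2 = (-6)**2 = 36)
n(X, R) = -36/5 - 188*X (n(X, R) = -188*X + (-6 - 6/5) = -188*X - 36/5 = -36/5 - 188*X)
1/(n(85, W(-10, -10)) + 77*5) = 1/((-36/5 - 188*85) + 77*5) = 1/((-36/5 - 15980) + 385) = 1/(-79936/5 + 385) = 1/(-78011/5) = -5/78011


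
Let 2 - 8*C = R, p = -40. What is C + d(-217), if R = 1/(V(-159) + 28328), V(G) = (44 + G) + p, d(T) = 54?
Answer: 12227081/225384 ≈ 54.250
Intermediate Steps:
V(G) = 4 + G (V(G) = (44 + G) - 40 = 4 + G)
R = 1/28173 (R = 1/((4 - 159) + 28328) = 1/(-155 + 28328) = 1/28173 ≈ 3.5495e-5)
C = 56345/225384 (C = ¼ - ⅛*1/28173 = ¼ - 1/225384 = 56345/225384 ≈ 0.25000)
C + d(-217) = 56345/225384 + 54 = 12227081/225384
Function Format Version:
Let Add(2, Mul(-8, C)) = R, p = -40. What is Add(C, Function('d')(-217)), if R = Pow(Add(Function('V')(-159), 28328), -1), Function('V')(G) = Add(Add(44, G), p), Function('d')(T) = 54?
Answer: Rational(12227081, 225384) ≈ 54.250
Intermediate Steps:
Function('V')(G) = Add(4, G) (Function('V')(G) = Add(Add(44, G), -40) = Add(4, G))
R = Rational(1, 28173) (R = Pow(Add(Add(4, -159), 28328), -1) = Pow(Add(-155, 28328), -1) = Pow(28173, -1) = Rational(1, 28173) ≈ 3.5495e-5)
C = Rational(56345, 225384) (C = Add(Rational(1, 4), Mul(Rational(-1, 8), Rational(1, 28173))) = Add(Rational(1, 4), Rational(-1, 225384)) = Rational(56345, 225384) ≈ 0.25000)
Add(C, Function('d')(-217)) = Add(Rational(56345, 225384), 54) = Rational(12227081, 225384)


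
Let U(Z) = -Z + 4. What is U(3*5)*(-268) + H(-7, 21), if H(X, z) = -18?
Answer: 2930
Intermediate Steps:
U(Z) = 4 - Z
U(3*5)*(-268) + H(-7, 21) = (4 - 3*5)*(-268) - 18 = (4 - 1*15)*(-268) - 18 = (4 - 15)*(-268) - 18 = -11*(-268) - 18 = 2948 - 18 = 2930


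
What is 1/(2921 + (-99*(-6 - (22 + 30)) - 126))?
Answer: 1/8537 ≈ 0.00011714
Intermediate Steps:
1/(2921 + (-99*(-6 - (22 + 30)) - 126)) = 1/(2921 + (-99*(-6 - 1*52) - 126)) = 1/(2921 + (-99*(-6 - 52) - 126)) = 1/(2921 + (-99*(-58) - 126)) = 1/(2921 + (5742 - 126)) = 1/(2921 + 5616) = 1/8537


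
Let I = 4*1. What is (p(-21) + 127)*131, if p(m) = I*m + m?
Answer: 2882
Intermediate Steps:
I = 4
p(m) = 5*m (p(m) = 4*m + m = 5*m)
(p(-21) + 127)*131 = (5*(-21) + 127)*131 = (-105 + 127)*131 = 22*131 = 2882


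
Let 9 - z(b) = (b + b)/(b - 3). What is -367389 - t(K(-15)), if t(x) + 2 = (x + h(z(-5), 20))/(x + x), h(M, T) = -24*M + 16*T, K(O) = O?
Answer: -11021491/30 ≈ -3.6738e+5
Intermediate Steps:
z(b) = 9 - 2*b/(-3 + b) (z(b) = 9 - (b + b)/(b - 3) = 9 - 2*b/(-3 + b))
t(x) = -2 + (134 + x)/(2*x) (t(x) = -2 + (x + (-24*(-27 + 7*(-5))/(-3 - 5) + 16*20))/(x + x) = -2 + (x + (-24*(-27 - 35)/(-8) + 320))/((2*x)) = -2 + (x + (-(-3)*(-62) + 320))*(1/(2*x)) = -2 + (x + (-24*31/4 + 320))*(1/(2*x)) = -2 + (x + (-186 + 320))*(1/(2*x)) = -2 + (x + 134)*(1/(2*x)) = -2 + (134 + x)*(1/(2*x)) = -2 + (134 + x)/(2*x))
-367389 - t(K(-15)) = -367389 - (-3/2 + 67/(-15)) = -367389 - (-3/2 + 67*(-1/15)) = -367389 - (-3/2 - 67/15) = -367389 - 1*(-179/30) = -367389 + 179/30 = -11021491/30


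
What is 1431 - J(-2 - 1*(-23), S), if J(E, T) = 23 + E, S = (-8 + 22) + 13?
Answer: 1387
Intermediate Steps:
S = 27 (S = 14 + 13 = 27)
1431 - J(-2 - 1*(-23), S) = 1431 - (23 + (-2 - 1*(-23))) = 1431 - (23 + (-2 + 23)) = 1431 - (23 + 21) = 1431 - 1*44 = 1431 - 44 = 1387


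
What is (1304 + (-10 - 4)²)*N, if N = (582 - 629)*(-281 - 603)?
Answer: 62322000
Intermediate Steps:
N = 41548 (N = -47*(-884) = 41548)
(1304 + (-10 - 4)²)*N = (1304 + (-10 - 4)²)*41548 = (1304 + (-14)²)*41548 = (1304 + 196)*41548 = 1500*41548 = 62322000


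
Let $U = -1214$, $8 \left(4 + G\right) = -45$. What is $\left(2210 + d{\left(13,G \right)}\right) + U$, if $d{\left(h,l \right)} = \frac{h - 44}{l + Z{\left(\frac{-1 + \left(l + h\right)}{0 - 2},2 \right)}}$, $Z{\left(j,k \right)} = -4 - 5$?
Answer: $\frac{148652}{149} \approx 997.66$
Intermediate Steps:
$Z{\left(j,k \right)} = -9$ ($Z{\left(j,k \right)} = -4 - 5 = -9$)
$G = - \frac{77}{8}$ ($G = -4 + \frac{1}{8} \left(-45\right) = -4 - \frac{45}{8} = - \frac{77}{8} \approx -9.625$)
$d{\left(h,l \right)} = \frac{-44 + h}{-9 + l}$ ($d{\left(h,l \right)} = \frac{h - 44}{l - 9} = \frac{-44 + h}{-9 + l}$)
$\left(2210 + d{\left(13,G \right)}\right) + U = \left(2210 + \frac{-44 + 13}{-9 - \frac{77}{8}}\right) - 1214 = \left(2210 + \frac{1}{- \frac{149}{8}} \left(-31\right)\right) - 1214 = \left(2210 - - \frac{248}{149}\right) - 1214 = \left(2210 + \frac{248}{149}\right) - 1214 = \frac{329538}{149} - 1214 = \frac{148652}{149}$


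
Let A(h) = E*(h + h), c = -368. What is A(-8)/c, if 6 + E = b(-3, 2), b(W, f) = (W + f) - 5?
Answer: -12/23 ≈ -0.52174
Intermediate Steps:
b(W, f) = -5 + W + f
E = -12 (E = -6 + (-5 - 3 + 2) = -6 - 6 = -12)
A(h) = -24*h (A(h) = -12*(h + h) = -24*h)
A(-8)/c = -24*(-8)/(-368) = 192*(-1/368) = -12/23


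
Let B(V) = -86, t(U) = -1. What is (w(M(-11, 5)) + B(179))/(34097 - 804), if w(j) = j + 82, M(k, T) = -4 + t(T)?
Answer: -9/33293 ≈ -0.00027033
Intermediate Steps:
M(k, T) = -5 (M(k, T) = -4 - 1 = -5)
w(j) = 82 + j
(w(M(-11, 5)) + B(179))/(34097 - 804) = ((82 - 5) - 86)/(34097 - 804) = (77 - 86)/33293 = -9*1/33293 = -9/33293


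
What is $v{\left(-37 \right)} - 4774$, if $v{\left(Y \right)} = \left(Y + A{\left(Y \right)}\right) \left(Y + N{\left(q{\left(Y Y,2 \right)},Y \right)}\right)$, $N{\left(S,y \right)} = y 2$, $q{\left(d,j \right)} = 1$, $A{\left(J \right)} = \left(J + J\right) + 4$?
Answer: $7103$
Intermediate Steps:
$A{\left(J \right)} = 4 + 2 J$ ($A{\left(J \right)} = 2 J + 4 = 4 + 2 J$)
$N{\left(S,y \right)} = 2 y$
$v{\left(Y \right)} = 3 Y \left(4 + 3 Y\right)$ ($v{\left(Y \right)} = \left(Y + \left(4 + 2 Y\right)\right) \left(Y + 2 Y\right) = \left(4 + 3 Y\right) 3 Y = 3 Y \left(4 + 3 Y\right)$)
$v{\left(-37 \right)} - 4774 = 3 \left(-37\right) \left(4 + 3 \left(-37\right)\right) - 4774 = 3 \left(-37\right) \left(4 - 111\right) - 4774 = 3 \left(-37\right) \left(-107\right) - 4774 = 11877 - 4774 = 7103$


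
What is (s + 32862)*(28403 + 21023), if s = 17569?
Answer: 2492602606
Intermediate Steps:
(s + 32862)*(28403 + 21023) = (17569 + 32862)*(28403 + 21023) = 50431*49426 = 2492602606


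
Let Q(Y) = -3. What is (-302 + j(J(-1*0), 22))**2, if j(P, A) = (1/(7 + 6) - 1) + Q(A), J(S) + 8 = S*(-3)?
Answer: 15816529/169 ≈ 93589.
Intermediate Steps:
J(S) = -8 - 3*S (J(S) = -8 + S*(-3) = -8 - 3*S)
j(P, A) = -51/13 (j(P, A) = (1/(7 + 6) - 1) - 3 = (1/13 - 1) - 3 = -12/13 - 3 = -51/13)
(-302 + j(J(-1*0), 22))**2 = (-302 - 51/13)**2 = (-3977/13)**2 = 15816529/169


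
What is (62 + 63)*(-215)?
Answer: -26875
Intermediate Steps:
(62 + 63)*(-215) = 125*(-215) = -26875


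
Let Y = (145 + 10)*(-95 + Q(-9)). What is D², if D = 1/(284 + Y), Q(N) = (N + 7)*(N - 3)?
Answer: 1/114939841 ≈ 8.7002e-9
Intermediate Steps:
Q(N) = (-3 + N)*(7 + N) (Q(N) = (7 + N)*(-3 + N) = (-3 + N)*(7 + N))
Y = -11005 (Y = (145 + 10)*(-95 + (-21 + (-9)² + 4*(-9))) = 155*(-95 + (-21 + 81 - 36)) = 155*(-95 + 24) = 155*(-71) = -11005)
D = -1/10721 (D = 1/(284 - 11005) = 1/(-10721) = -1/10721 ≈ -9.3275e-5)
D² = (-1/10721)² = 1/114939841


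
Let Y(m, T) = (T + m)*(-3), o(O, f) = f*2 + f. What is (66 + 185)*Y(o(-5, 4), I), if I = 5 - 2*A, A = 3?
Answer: -8283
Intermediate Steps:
o(O, f) = 3*f (o(O, f) = 2*f + f = 3*f)
I = -1 (I = 5 - 2*3 = 5 - 6 = -1)
Y(m, T) = -3*T - 3*m
(66 + 185)*Y(o(-5, 4), I) = (66 + 185)*(-3*(-1) - 9*4) = 251*(3 - 3*12) = 251*(3 - 36) = 251*(-33) = -8283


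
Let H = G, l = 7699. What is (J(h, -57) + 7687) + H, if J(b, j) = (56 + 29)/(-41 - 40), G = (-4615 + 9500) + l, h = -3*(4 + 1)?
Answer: 1641866/81 ≈ 20270.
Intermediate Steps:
h = -15 (h = -3*5 = -15)
G = 12584 (G = (-4615 + 9500) + 7699 = 4885 + 7699 = 12584)
H = 12584
J(b, j) = -85/81 (J(b, j) = 85/(-81) = 85*(-1/81) = -85/81)
(J(h, -57) + 7687) + H = (-85/81 + 7687) + 12584 = 622562/81 + 12584 = 1641866/81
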